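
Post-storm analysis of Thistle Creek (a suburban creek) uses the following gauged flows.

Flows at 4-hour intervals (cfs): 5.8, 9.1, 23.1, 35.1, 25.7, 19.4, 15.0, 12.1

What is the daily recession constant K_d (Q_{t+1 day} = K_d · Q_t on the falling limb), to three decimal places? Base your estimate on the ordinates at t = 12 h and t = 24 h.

Between t = 12 h and t = 24 h the flow falls from 35.1 to 15.0 cfs over 3×4 h = 12 h.
Per-interval ratio K = (15.0/35.1)^(1/3) = 0.7532; K_d = K^(24/4) = 0.183.

K_d ≈ 0.183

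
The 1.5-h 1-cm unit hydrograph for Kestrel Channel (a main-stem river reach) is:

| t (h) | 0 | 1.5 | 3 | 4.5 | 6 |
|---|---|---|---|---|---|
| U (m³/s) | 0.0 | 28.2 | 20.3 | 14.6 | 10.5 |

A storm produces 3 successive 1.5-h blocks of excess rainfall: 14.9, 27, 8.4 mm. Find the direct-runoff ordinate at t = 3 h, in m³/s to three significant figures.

By discrete convolution, Q_j = Σ (P_i / 10 mm) · U_{j−i}.
At t = 3 h (j=2): Q = (14.9/10)·20.3 + (27/10)·28.2 + (8.4/10)·0.0 = 106 m³/s.

Q ≈ 106 m³/s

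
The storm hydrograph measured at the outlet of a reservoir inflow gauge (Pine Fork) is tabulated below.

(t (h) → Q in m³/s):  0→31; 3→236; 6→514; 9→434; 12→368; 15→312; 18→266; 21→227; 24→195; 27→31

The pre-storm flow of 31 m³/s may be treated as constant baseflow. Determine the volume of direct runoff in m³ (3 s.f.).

V ≈ 2.49 × 10^7 m³

Direct-runoff ordinates (Q − Q_b): 0.0, 205.0, 483.0, 403.0, 337.0, 281.0, 235.0, 196.0, 164.0, 0.0 m³/s.
ΣQ_DR = 2304 m³/s.
With Δt = 3 h = 10800 s, V = ΣQ_DR · Δt = 2304 × 10800 = 2.49 × 10^7 m³.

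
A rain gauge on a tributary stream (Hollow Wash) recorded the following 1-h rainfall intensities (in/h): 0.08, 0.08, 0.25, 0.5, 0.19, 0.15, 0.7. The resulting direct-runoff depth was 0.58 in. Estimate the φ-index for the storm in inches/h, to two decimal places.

φ ≈ 0.31 in/h

Only the 2 blocks with intensity above φ contribute runoff: 0.5, 0.7 in/h.
Σ(I−φ)·Δt = d  ⇒  (0.5+0.7 − 2φ)·1 = 0.58
φ = (1.200 − 0.58/1) / 2 = 0.31 in/h.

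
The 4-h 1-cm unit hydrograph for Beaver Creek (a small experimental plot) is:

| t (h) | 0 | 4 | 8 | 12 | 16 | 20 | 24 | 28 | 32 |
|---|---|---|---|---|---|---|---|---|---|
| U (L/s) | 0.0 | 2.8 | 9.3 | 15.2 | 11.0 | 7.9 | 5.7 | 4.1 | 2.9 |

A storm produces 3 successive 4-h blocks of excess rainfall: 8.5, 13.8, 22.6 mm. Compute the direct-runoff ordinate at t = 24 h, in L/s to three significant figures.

Q ≈ 40.6 L/s

By discrete convolution, Q_j = Σ (P_i / 10 mm) · U_{j−i}.
At t = 24 h (j=6): Q = (8.5/10)·5.7 + (13.8/10)·7.9 + (22.6/10)·11.0 = 40.6 L/s.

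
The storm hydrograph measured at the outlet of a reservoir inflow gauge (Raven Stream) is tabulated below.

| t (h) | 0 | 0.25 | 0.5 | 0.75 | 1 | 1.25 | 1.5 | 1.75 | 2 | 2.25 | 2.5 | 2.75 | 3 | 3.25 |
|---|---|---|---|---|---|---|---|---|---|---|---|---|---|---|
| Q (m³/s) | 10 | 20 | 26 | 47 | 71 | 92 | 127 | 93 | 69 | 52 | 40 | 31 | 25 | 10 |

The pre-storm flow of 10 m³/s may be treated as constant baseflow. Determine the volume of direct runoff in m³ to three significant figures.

V ≈ 5.16 × 10^5 m³

Direct-runoff ordinates (Q − Q_b): 0.0, 10.0, 16.0, 37.0, 61.0, 82.0, 117.0, 83.0, 59.0, 42.0, 30.0, 21.0, 15.0, 0.0 m³/s.
ΣQ_DR = 573.0 m³/s.
With Δt = 0.25 h = 900 s, V = ΣQ_DR · Δt = 573.0 × 900 = 5.16 × 10^5 m³.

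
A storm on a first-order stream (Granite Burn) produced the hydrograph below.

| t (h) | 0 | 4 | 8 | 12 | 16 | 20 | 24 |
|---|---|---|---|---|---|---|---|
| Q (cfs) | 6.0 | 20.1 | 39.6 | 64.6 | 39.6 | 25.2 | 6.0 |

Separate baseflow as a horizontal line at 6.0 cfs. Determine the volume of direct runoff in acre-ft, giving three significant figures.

V ≈ 52.6 acre-ft

Direct-runoff ordinates (Q − Q_b): 0.0, 14.1, 33.6, 58.6, 33.6, 19.2, 0.0 cfs.
ΣQ_DR = 159.1 cfs.
With Δt = 4 h = 14400 s, V = ΣQ_DR · Δt = 159.1 × 14400 = 2.29 × 10^6 ft³ = 52.6 acre-ft.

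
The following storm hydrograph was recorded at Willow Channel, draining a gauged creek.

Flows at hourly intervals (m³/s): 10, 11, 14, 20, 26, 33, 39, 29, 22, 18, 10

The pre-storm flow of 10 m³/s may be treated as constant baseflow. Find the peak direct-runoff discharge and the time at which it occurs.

Q_p = 29.0 m³/s at t = 6 h

Subtracting baseflow gives direct-runoff ordinates: 0.0, 1.0, 4.0, 10.0, 16.0, 23.0, 29.0, 19.0, 12.0, 8.0, 0.0 m³/s.
The maximum is 29.0 m³/s, occurring at the reading for t = 6 h.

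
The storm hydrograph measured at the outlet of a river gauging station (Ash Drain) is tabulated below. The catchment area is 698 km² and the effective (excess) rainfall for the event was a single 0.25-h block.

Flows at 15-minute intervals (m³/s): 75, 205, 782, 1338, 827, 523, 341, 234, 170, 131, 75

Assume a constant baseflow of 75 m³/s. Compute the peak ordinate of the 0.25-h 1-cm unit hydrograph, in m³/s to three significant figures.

U_p ≈ 2530 m³/s

Direct runoff: 0.0, 130.0, 707.0, 1263.0, 752.0, 448.0, 266.0, 159.0, 95.0, 56.0, 0.0 m³/s; ΣQ_DR = 3876 m³/s, peak = 1263.0 m³/s.
Runoff depth d = ΣQ_DR·Δt / A = 3876 × 900 / (698 km²) = 4.998 mm.
The 1-cm UH is the DRH scaled by (10 mm)/d, so U_p = 1263.0 × 10/4.998 = 2530 m³/s.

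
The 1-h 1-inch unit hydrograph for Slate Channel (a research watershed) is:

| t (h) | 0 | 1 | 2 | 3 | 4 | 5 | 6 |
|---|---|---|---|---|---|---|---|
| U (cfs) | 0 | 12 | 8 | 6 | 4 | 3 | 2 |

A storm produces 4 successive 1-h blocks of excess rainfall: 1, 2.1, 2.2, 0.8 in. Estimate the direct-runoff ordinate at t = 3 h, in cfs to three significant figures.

By discrete convolution, Q_j = Σ (P_i / 1 in) · U_{j−i}.
At t = 3 h (j=3): Q = (1/1)·6 + (2.1/1)·8 + (2.2/1)·12 + (0.8/1)·0 = 49.2 cfs.

Q ≈ 49.2 cfs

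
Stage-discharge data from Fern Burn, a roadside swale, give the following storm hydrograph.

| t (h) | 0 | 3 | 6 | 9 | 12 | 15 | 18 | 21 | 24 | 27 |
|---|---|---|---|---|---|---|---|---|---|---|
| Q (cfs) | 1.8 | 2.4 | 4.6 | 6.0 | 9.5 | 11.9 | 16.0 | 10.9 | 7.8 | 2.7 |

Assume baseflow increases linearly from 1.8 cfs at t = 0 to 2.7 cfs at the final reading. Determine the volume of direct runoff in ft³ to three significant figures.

V ≈ 5.52 × 10^5 ft³

Direct-runoff ordinates (Q − Q_b): 0.00, 0.50, 2.60, 3.90, 7.30, 9.60, 13.60, 8.40, 5.20, 0.00 cfs.
ΣQ_DR = 51.10 cfs.
With Δt = 3 h = 10800 s, V = ΣQ_DR · Δt = 51.10 × 10800 = 5.52 × 10^5 ft³.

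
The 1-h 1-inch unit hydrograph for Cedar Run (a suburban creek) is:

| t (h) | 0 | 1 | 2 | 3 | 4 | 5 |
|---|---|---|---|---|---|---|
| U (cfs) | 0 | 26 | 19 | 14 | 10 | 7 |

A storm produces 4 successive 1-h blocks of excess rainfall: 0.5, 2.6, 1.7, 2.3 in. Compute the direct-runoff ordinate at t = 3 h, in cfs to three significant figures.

By discrete convolution, Q_j = Σ (P_i / 1 in) · U_{j−i}.
At t = 3 h (j=3): Q = (0.5/1)·14 + (2.6/1)·19 + (1.7/1)·26 + (2.3/1)·0 = 101 cfs.

Q ≈ 101 cfs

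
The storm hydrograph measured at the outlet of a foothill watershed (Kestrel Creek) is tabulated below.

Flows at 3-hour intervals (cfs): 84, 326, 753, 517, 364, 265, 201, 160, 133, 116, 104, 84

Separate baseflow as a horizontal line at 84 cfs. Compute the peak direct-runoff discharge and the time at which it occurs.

Q_p = 669.0 cfs at t = 6 h

Subtracting baseflow gives direct-runoff ordinates: 0.0, 242.0, 669.0, 433.0, 280.0, 181.0, 117.0, 76.0, 49.0, 32.0, 20.0, 0.0 cfs.
The maximum is 669.0 cfs, occurring at the reading for t = 6 h.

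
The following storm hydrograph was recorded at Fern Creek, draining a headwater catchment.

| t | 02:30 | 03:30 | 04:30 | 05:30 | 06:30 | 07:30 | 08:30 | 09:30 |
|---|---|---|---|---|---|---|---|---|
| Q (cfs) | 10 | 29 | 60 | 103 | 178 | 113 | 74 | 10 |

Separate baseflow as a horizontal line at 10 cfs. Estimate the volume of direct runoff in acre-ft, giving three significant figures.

Direct-runoff ordinates (Q − Q_b): 0.0, 19.0, 50.0, 93.0, 168.0, 103.0, 64.0, 0.0 cfs.
ΣQ_DR = 497.0 cfs.
With Δt = 1 h = 3600 s, V = ΣQ_DR · Δt = 497.0 × 3600 = 1.79 × 10^6 ft³ = 41.1 acre-ft.

V ≈ 41.1 acre-ft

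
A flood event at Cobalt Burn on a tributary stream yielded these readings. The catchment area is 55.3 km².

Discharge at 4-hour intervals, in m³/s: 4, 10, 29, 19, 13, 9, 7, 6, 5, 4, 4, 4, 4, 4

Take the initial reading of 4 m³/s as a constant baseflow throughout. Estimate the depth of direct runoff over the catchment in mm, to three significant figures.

Direct runoff: 0.0, 6.0, 25.0, 15.0, 9.0, 5.0, 3.0, 2.0, 1.0, 0.0, 0.0, 0.0, 0.0, 0.0 m³/s; ΣQ_DR = 66.00 m³/s.
V = ΣQ_DR · Δt = 66.00 × 14400 s = 9.504 × 10^5 m³.
Over A = 55.3 km², depth = V / A = 17.2 mm.

d ≈ 17.2 mm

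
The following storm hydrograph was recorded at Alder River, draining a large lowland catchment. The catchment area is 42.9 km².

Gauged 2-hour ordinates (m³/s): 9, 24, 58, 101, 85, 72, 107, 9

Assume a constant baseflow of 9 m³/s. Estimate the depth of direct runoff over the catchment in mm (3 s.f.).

Direct runoff: 0.0, 15.0, 49.0, 92.0, 76.0, 63.0, 98.0, 0.0 m³/s; ΣQ_DR = 393.0 m³/s.
V = ΣQ_DR · Δt = 393.0 × 7200 s = 2.830 × 10^6 m³.
Over A = 42.9 km², depth = V / A = 66.0 mm.

d ≈ 66.0 mm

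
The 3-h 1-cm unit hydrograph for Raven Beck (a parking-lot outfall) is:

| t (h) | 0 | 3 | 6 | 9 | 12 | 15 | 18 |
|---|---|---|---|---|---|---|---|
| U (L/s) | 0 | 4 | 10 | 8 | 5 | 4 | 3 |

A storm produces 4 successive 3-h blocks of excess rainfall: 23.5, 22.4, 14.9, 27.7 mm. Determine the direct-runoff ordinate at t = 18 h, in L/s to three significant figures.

Q ≈ 45.6 L/s

By discrete convolution, Q_j = Σ (P_i / 10 mm) · U_{j−i}.
At t = 18 h (j=6): Q = (23.5/10)·3 + (22.4/10)·4 + (14.9/10)·5 + (27.7/10)·8 = 45.6 L/s.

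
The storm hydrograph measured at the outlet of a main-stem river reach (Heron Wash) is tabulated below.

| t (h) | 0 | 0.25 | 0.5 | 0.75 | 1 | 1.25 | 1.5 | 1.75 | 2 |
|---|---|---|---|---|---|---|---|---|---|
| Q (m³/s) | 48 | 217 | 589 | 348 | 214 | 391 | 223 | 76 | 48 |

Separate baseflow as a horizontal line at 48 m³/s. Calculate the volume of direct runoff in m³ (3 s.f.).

V ≈ 1.55 × 10^6 m³

Direct-runoff ordinates (Q − Q_b): 0.0, 169.0, 541.0, 300.0, 166.0, 343.0, 175.0, 28.0, 0.0 m³/s.
ΣQ_DR = 1722 m³/s.
With Δt = 0.25 h = 900 s, V = ΣQ_DR · Δt = 1722 × 900 = 1.55 × 10^6 m³.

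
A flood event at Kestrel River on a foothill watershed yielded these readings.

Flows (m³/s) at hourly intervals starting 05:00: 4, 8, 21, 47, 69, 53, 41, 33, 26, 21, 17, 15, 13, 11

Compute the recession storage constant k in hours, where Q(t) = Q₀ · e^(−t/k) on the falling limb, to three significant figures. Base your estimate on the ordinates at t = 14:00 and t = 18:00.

On the falling limb, Q drops from 21 to 11 m³/s between t = 14:00 and t = 18:00 (Δt = 4 h).
k = −Δt / ln(Q₂/Q₁) = −4 / ln(11/21) = 6.19 h.

k ≈ 6.19 h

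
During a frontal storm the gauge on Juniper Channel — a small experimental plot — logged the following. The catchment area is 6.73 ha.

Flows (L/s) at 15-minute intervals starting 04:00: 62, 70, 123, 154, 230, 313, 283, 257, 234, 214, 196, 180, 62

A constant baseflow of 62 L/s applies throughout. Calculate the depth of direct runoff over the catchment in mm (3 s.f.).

Direct runoff: 0.0, 8.0, 61.0, 92.0, 168.0, 251.0, 221.0, 195.0, 172.0, 152.0, 134.0, 118.0, 0.0 L/s; ΣQ_DR = 1572 L/s.
V = ΣQ_DR · Δt = 1572 × 900 s = 1.415 × 10^6 L.
Over A = 6.73 ha, depth = V / A = 21.0 mm.

d ≈ 21.0 mm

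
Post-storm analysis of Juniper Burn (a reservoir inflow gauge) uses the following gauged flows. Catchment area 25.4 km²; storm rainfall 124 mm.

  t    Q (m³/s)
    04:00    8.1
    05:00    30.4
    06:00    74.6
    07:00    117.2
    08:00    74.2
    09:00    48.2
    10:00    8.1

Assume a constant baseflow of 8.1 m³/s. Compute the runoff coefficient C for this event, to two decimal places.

C ≈ 0.35

ΣQ_DR = 304.1 m³/s; V = ΣQ_DR·Δt = 1.095 × 10^6 m³.
Runoff depth d = V / A = 43.10 mm.
C = d / P = 43.10 / 124 = 0.35.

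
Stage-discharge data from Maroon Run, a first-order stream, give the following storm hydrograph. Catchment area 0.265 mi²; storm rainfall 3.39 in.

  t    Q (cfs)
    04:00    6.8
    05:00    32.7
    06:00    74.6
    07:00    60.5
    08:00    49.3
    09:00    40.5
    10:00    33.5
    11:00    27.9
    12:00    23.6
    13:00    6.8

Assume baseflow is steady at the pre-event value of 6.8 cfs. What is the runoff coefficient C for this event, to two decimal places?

ΣQ_DR = 288.2 cfs; V = ΣQ_DR·Δt = 1.038 × 10^6 ft³.
Runoff depth d = V / A = 1.685 in.
C = d / P = 1.685 / 3.39 = 0.50.

C ≈ 0.50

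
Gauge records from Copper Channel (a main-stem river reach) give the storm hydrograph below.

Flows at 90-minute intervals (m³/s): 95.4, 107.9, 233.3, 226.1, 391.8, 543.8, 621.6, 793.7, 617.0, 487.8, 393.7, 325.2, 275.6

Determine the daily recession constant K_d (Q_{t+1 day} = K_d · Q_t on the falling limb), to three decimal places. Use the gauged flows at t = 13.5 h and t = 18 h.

Between t = 13.5 h and t = 18 h the flow falls from 487.8 to 275.6 m³/s over 3×1.5 h = 4.5 h.
Per-interval ratio K = (275.6/487.8)^(1/3) = 0.8267; K_d = K^(24/1.5) = 0.048.

K_d ≈ 0.048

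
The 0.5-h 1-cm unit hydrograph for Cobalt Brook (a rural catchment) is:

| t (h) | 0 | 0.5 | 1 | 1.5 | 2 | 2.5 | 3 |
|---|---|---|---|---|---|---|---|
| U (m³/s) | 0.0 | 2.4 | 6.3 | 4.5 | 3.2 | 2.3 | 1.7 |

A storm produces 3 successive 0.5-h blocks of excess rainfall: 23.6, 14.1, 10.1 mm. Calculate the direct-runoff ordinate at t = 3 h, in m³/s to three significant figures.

Q ≈ 10.5 m³/s

By discrete convolution, Q_j = Σ (P_i / 10 mm) · U_{j−i}.
At t = 3 h (j=6): Q = (23.6/10)·1.7 + (14.1/10)·2.3 + (10.1/10)·3.2 = 10.5 m³/s.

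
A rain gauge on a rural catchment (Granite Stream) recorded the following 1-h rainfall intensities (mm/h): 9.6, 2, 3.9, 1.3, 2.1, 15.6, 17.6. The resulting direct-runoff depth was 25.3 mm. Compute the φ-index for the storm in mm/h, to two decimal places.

φ ≈ 5.83 mm/h

Only the 3 blocks with intensity above φ contribute runoff: 9.6, 15.6, 17.6 mm/h.
Σ(I−φ)·Δt = d  ⇒  (9.6+15.6+17.6 − 3φ)·1 = 25.3
φ = (42.80 − 25.3/1) / 3 = 5.83 mm/h.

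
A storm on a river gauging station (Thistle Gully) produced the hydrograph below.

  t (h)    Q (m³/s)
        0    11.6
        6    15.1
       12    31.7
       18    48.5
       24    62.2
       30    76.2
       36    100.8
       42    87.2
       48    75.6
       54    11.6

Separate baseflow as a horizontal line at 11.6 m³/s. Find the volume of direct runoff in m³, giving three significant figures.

Direct-runoff ordinates (Q − Q_b): 0.0, 3.5, 20.1, 36.9, 50.6, 64.6, 89.2, 75.6, 64.0, 0.0 m³/s.
ΣQ_DR = 404.5 m³/s.
With Δt = 6 h = 21600 s, V = ΣQ_DR · Δt = 404.5 × 21600 = 8.74 × 10^6 m³.

V ≈ 8.74 × 10^6 m³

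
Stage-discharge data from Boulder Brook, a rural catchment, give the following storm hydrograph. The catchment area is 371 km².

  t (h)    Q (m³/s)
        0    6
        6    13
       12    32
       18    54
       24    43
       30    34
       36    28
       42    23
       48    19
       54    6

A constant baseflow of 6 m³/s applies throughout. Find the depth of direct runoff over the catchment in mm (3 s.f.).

d ≈ 11.5 mm

Direct runoff: 0.0, 7.0, 26.0, 48.0, 37.0, 28.0, 22.0, 17.0, 13.0, 0.0 m³/s; ΣQ_DR = 198.0 m³/s.
V = ΣQ_DR · Δt = 198.0 × 21600 s = 4.277 × 10^6 m³.
Over A = 371 km², depth = V / A = 11.5 mm.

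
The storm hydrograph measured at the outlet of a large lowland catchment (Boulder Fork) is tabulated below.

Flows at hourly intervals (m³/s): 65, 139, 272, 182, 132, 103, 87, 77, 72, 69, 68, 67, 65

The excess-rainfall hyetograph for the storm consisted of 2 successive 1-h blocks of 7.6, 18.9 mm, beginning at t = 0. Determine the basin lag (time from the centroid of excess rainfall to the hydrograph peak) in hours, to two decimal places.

t_L ≈ 0.79 h

Centroid of excess rainfall: t_c = Σ P_i·t̄_i / ΣP_i = 1.2132 h (block centres at 0.5, 1.5 h).
Hydrograph peak occurs at t = 2 h, so basin lag t_L = 2 − 1.2132 = 0.79 h.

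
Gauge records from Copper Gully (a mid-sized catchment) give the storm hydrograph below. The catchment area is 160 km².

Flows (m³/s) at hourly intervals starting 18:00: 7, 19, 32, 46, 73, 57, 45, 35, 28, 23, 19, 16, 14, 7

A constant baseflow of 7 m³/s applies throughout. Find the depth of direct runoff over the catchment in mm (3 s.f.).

Direct runoff: 0.0, 12.0, 25.0, 39.0, 66.0, 50.0, 38.0, 28.0, 21.0, 16.0, 12.0, 9.0, 7.0, 0.0 m³/s; ΣQ_DR = 323.0 m³/s.
V = ΣQ_DR · Δt = 323.0 × 3600 s = 1.163 × 10^6 m³.
Over A = 160 km², depth = V / A = 7.27 mm.

d ≈ 7.27 mm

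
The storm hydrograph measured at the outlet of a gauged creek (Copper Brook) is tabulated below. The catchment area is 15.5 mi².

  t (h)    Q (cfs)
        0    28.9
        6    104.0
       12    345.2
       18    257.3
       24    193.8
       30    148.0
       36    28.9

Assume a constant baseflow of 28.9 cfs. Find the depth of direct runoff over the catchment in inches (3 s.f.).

d ≈ 0.542 in

Direct runoff: 0.0, 75.1, 316.3, 228.4, 164.9, 119.1, 0.0 cfs; ΣQ_DR = 903.8 cfs.
V = ΣQ_DR · Δt = 903.8 × 21600 s = 1.952 × 10^7 ft³.
Over A = 15.5 mi², depth = V / A = 0.542 in.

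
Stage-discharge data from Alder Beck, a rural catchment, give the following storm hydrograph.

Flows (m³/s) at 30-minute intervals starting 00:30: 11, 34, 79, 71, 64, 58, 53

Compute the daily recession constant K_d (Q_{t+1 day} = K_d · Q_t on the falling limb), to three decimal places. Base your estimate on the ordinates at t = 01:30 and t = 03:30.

K_d ≈ 0.008

Between t = 01:30 and t = 03:30 the flow falls from 79 to 53 m³/s over 4×0.5 h = 2 h.
Per-interval ratio K = (53/79)^(1/4) = 0.9050; K_d = K^(24/0.5) = 0.008.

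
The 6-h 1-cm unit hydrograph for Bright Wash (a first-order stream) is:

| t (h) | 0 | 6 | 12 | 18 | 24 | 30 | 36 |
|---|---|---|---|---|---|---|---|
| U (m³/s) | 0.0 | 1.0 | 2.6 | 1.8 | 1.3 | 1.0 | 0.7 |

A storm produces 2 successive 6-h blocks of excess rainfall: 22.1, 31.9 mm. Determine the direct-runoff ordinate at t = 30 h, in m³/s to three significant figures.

Q ≈ 6.36 m³/s

By discrete convolution, Q_j = Σ (P_i / 10 mm) · U_{j−i}.
At t = 30 h (j=5): Q = (22.1/10)·1.0 + (31.9/10)·1.3 = 6.36 m³/s.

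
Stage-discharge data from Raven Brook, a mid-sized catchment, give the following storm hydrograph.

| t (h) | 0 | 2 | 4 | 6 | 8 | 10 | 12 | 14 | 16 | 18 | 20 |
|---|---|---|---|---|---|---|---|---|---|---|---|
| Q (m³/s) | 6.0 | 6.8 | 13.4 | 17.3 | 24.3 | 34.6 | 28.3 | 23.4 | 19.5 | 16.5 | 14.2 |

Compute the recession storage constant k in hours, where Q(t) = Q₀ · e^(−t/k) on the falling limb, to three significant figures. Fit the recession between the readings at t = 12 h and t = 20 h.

On the falling limb, Q drops from 28.3 to 14.2 m³/s between t = 12 h and t = 20 h (Δt = 8 h).
k = −Δt / ln(Q₂/Q₁) = −8 / ln(14.2/28.3) = 11.6 h.

k ≈ 11.6 h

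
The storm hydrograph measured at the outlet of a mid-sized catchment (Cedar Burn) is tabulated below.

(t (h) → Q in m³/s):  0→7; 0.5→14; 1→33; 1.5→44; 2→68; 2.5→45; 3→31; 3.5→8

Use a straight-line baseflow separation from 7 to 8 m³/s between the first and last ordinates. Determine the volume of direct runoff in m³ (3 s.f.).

V ≈ 3.42 × 10^5 m³

Direct-runoff ordinates (Q − Q_b): 0.00, 6.86, 25.71, 36.57, 60.43, 37.29, 23.14, 0.00 m³/s.
ΣQ_DR = 190.0 m³/s.
With Δt = 0.5 h = 1800 s, V = ΣQ_DR · Δt = 190.0 × 1800 = 3.42 × 10^5 m³.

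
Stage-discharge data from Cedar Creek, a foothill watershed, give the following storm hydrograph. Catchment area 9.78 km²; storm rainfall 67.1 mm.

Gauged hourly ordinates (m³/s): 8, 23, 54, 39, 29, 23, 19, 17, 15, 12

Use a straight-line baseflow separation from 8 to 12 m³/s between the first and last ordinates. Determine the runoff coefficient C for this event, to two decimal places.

C ≈ 0.76

ΣQ_DR = 139.0 m³/s; V = ΣQ_DR·Δt = 5.004 × 10^5 m³.
Runoff depth d = V / A = 51.17 mm.
C = d / P = 51.17 / 67.1 = 0.76.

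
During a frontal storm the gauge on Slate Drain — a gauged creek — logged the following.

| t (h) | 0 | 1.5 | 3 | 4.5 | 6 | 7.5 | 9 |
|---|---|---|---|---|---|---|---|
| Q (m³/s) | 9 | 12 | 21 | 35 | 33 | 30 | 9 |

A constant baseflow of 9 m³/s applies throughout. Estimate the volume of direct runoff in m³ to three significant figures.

Direct-runoff ordinates (Q − Q_b): 0.0, 3.0, 12.0, 26.0, 24.0, 21.0, 0.0 m³/s.
ΣQ_DR = 86.00 m³/s.
With Δt = 1.5 h = 5400 s, V = ΣQ_DR · Δt = 86.00 × 5400 = 4.64 × 10^5 m³.

V ≈ 4.64 × 10^5 m³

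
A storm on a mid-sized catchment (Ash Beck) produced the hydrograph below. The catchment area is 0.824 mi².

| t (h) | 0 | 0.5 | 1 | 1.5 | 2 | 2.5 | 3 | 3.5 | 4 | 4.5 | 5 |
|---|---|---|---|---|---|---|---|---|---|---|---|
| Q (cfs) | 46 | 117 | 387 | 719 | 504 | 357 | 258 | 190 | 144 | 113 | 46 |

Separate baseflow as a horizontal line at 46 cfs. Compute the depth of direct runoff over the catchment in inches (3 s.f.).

d ≈ 2.23 in

Direct runoff: 0.0, 71.0, 341.0, 673.0, 458.0, 311.0, 212.0, 144.0, 98.0, 67.0, 0.0 cfs; ΣQ_DR = 2375 cfs.
V = ΣQ_DR · Δt = 2375 × 1800 s = 4.275 × 10^6 ft³.
Over A = 0.824 mi², depth = V / A = 2.23 in.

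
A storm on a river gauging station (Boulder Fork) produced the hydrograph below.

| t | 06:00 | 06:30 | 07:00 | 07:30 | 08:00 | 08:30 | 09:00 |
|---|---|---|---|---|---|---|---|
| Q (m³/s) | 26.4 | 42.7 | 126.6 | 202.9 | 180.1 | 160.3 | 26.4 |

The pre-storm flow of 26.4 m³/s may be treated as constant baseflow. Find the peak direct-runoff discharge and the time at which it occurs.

Q_p = 176.5 m³/s at t = 07:30

Subtracting baseflow gives direct-runoff ordinates: 0.0, 16.3, 100.2, 176.5, 153.7, 133.9, 0.0 m³/s.
The maximum is 176.5 m³/s, occurring at the reading for t = 07:30.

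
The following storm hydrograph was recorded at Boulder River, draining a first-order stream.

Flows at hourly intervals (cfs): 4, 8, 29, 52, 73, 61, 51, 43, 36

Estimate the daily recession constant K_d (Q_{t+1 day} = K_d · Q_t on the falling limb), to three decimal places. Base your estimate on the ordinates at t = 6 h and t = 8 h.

K_d ≈ 0.015

Between t = 6 h and t = 8 h the flow falls from 51 to 36 cfs over 2×1 h = 2 h.
Per-interval ratio K = (36/51)^(1/2) = 0.8402; K_d = K^(24/1) = 0.015.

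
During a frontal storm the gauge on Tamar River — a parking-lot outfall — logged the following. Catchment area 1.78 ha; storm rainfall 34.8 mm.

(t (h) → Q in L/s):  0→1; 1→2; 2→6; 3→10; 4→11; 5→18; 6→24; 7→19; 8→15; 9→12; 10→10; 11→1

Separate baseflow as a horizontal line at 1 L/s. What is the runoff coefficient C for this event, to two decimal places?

C ≈ 0.68

ΣQ_DR = 117.0 L/s; V = ΣQ_DR·Δt = 4.212 × 10^5 L.
Runoff depth d = V / A = 23.66 mm.
C = d / P = 23.66 / 34.8 = 0.68.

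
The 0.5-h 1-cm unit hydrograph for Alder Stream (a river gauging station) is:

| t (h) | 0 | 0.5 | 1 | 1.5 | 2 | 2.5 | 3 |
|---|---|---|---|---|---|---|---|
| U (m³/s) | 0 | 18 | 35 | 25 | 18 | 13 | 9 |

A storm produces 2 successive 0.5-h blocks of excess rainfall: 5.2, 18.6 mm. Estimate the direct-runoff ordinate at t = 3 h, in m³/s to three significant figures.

Q ≈ 28.9 m³/s

By discrete convolution, Q_j = Σ (P_i / 10 mm) · U_{j−i}.
At t = 3 h (j=6): Q = (5.2/10)·9 + (18.6/10)·13 = 28.9 m³/s.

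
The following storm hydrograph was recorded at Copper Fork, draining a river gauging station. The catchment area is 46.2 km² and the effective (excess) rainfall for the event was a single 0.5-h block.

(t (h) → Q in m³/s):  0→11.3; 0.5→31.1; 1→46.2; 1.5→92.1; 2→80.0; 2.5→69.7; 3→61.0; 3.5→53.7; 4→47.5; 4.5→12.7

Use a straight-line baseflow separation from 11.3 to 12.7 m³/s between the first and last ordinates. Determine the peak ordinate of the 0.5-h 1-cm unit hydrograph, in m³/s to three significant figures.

U_p ≈ 53.5 m³/s

Direct runoff: 0.00, 19.64, 34.59, 80.33, 68.08, 57.62, 48.77, 41.31, 34.96, 0.00 m³/s; ΣQ_DR = 385.3 m³/s, peak = 80.33 m³/s.
Runoff depth d = ΣQ_DR·Δt / A = 385.3 × 1800 / (46.2 km²) = 15.01 mm.
The 1-cm UH is the DRH scaled by (10 mm)/d, so U_p = 80.33 × 10/15.01 = 53.5 m³/s.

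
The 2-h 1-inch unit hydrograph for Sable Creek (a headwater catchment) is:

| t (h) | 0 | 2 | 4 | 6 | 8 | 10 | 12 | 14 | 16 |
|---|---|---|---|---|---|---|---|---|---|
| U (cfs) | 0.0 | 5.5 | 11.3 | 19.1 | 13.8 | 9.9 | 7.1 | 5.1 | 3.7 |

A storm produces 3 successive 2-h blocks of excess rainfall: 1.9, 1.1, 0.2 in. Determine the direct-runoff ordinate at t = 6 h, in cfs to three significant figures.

Q ≈ 49.8 cfs

By discrete convolution, Q_j = Σ (P_i / 1 in) · U_{j−i}.
At t = 6 h (j=3): Q = (1.9/1)·19.1 + (1.1/1)·11.3 + (0.2/1)·5.5 = 49.8 cfs.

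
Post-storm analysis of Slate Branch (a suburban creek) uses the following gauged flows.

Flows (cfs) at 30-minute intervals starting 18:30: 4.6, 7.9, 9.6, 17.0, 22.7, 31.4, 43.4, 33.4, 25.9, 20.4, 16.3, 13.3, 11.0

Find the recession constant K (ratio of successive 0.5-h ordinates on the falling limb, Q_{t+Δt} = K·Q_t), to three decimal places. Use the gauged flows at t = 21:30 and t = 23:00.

Using the recession-limb readings at t = 21:30 and t = 23:00: Q falls from 43.4 to 20.4 cfs over 3 intervals.
K = (Q₂/Q₁)^(1/3) = (20.4/43.4)^(1/3) = 0.778.

K ≈ 0.778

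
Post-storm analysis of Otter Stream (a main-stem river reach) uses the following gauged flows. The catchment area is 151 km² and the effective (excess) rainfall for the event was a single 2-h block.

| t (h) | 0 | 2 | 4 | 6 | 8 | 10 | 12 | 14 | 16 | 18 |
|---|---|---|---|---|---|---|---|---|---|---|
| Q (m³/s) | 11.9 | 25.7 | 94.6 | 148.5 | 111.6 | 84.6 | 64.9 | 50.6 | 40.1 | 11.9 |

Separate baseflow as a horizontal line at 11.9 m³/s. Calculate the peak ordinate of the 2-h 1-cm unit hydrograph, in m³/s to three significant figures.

Direct runoff: 0.0, 13.8, 82.7, 136.6, 99.7, 72.7, 53.0, 38.7, 28.2, 0.0 m³/s; ΣQ_DR = 525.4 m³/s, peak = 136.6 m³/s.
Runoff depth d = ΣQ_DR·Δt / A = 525.4 × 7200 / (151 km²) = 25.05 mm.
The 1-cm UH is the DRH scaled by (10 mm)/d, so U_p = 136.6 × 10/25.05 = 54.5 m³/s.

U_p ≈ 54.5 m³/s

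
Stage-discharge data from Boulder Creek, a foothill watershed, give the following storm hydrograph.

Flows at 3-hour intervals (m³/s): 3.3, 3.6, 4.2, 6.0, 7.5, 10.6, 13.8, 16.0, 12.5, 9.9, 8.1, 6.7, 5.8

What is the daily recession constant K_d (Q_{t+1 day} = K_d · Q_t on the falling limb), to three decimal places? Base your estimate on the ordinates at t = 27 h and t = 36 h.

K_d ≈ 0.240

Between t = 27 h and t = 36 h the flow falls from 9.9 to 5.8 m³/s over 3×3 h = 9 h.
Per-interval ratio K = (5.8/9.9)^(1/3) = 0.8368; K_d = K^(24/3) = 0.240.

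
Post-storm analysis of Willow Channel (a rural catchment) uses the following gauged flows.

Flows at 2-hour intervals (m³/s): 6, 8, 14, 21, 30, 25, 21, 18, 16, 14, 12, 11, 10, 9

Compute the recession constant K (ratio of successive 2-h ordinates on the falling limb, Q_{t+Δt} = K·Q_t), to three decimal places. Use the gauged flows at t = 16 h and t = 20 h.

K ≈ 0.866

Using the recession-limb readings at t = 16 h and t = 20 h: Q falls from 16 to 12 m³/s over 2 intervals.
K = (Q₂/Q₁)^(1/2) = (12/16)^(1/2) = 0.866.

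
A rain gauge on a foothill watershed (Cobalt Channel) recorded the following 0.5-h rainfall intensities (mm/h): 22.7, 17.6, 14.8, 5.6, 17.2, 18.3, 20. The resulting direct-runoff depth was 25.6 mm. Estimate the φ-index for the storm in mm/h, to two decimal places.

φ ≈ 9.90 mm/h

Only the 6 blocks with intensity above φ contribute runoff: 22.7, 17.6, 14.8, 17.2, 18.3, 20 mm/h.
Σ(I−φ)·Δt = d  ⇒  (22.7+17.6+14.8+17.2+18.3+20 − 6φ)·0.5 = 25.6
φ = (110.6 − 25.6/0.5) / 6 = 9.90 mm/h.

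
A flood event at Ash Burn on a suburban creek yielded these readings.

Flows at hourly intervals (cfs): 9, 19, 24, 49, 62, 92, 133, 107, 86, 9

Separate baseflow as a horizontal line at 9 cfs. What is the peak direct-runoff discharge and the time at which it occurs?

Q_p = 124.0 cfs at t = 6 h

Subtracting baseflow gives direct-runoff ordinates: 0.0, 10.0, 15.0, 40.0, 53.0, 83.0, 124.0, 98.0, 77.0, 0.0 cfs.
The maximum is 124.0 cfs, occurring at the reading for t = 6 h.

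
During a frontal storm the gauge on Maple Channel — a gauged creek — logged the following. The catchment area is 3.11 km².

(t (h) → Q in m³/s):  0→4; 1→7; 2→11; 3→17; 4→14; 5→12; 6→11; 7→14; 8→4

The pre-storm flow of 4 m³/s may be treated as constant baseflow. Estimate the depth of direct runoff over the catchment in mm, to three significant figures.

Direct runoff: 0.0, 3.0, 7.0, 13.0, 10.0, 8.0, 7.0, 10.0, 0.0 m³/s; ΣQ_DR = 58.00 m³/s.
V = ΣQ_DR · Δt = 58.00 × 3600 s = 2.088 × 10^5 m³.
Over A = 3.11 km², depth = V / A = 67.1 mm.

d ≈ 67.1 mm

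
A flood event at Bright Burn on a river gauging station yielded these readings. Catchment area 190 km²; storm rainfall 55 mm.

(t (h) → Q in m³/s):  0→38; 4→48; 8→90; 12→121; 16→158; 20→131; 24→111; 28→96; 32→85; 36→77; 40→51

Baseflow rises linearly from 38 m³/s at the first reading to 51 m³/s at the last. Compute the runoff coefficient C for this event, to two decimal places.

C ≈ 0.71

ΣQ_DR = 516.5 m³/s; V = ΣQ_DR·Δt = 7.438 × 10^6 m³.
Runoff depth d = V / A = 39.15 mm.
C = d / P = 39.15 / 55 = 0.71.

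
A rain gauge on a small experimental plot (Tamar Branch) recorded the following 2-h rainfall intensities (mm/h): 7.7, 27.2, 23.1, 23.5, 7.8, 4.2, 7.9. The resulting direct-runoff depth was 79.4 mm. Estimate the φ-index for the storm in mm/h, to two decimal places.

Only the 3 blocks with intensity above φ contribute runoff: 27.2, 23.1, 23.5 mm/h.
Σ(I−φ)·Δt = d  ⇒  (27.2+23.1+23.5 − 3φ)·2 = 79.4
φ = (73.80 − 79.4/2) / 3 = 11.37 mm/h.

φ ≈ 11.37 mm/h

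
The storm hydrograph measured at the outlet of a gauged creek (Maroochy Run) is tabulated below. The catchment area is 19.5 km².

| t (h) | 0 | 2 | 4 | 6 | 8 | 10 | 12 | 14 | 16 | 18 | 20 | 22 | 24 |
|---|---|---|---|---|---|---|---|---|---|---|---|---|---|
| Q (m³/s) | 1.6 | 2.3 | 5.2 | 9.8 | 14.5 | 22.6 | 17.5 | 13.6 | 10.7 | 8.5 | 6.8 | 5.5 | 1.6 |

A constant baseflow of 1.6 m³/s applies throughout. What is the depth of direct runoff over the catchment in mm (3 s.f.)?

Direct runoff: 0.0, 0.7, 3.6, 8.2, 12.9, 21.0, 15.9, 12.0, 9.1, 6.9, 5.2, 3.9, 0.0 m³/s; ΣQ_DR = 99.40 m³/s.
V = ΣQ_DR · Δt = 99.40 × 7200 s = 7.157 × 10^5 m³.
Over A = 19.5 km², depth = V / A = 36.7 mm.

d ≈ 36.7 mm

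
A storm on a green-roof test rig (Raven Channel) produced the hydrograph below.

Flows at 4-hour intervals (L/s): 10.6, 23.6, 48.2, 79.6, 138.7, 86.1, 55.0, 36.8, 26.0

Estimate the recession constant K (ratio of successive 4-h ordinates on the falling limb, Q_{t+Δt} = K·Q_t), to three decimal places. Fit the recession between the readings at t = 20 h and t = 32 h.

Using the recession-limb readings at t = 20 h and t = 32 h: Q falls from 86.1 to 26.0 L/s over 3 intervals.
K = (Q₂/Q₁)^(1/3) = (26.0/86.1)^(1/3) = 0.671.

K ≈ 0.671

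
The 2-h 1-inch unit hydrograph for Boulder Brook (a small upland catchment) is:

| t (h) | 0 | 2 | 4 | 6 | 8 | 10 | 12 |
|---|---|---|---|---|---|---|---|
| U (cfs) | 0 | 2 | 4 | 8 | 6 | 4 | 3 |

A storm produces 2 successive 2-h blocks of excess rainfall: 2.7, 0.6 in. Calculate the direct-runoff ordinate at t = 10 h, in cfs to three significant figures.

By discrete convolution, Q_j = Σ (P_i / 1 in) · U_{j−i}.
At t = 10 h (j=5): Q = (2.7/1)·4 + (0.6/1)·6 = 14.4 cfs.

Q ≈ 14.4 cfs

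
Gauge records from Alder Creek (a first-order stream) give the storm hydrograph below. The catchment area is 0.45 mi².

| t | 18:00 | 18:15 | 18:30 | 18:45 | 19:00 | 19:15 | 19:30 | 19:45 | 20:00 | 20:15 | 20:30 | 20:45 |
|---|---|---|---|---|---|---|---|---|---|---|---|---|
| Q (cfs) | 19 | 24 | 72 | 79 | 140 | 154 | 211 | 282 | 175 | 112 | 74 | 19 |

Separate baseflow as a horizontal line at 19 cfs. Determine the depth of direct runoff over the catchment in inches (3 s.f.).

Direct runoff: 0.0, 5.0, 53.0, 60.0, 121.0, 135.0, 192.0, 263.0, 156.0, 93.0, 55.0, 0.0 cfs; ΣQ_DR = 1133 cfs.
V = ΣQ_DR · Δt = 1133 × 900 s = 1.020 × 10^6 ft³.
Over A = 0.45 mi², depth = V / A = 0.975 in.

d ≈ 0.975 in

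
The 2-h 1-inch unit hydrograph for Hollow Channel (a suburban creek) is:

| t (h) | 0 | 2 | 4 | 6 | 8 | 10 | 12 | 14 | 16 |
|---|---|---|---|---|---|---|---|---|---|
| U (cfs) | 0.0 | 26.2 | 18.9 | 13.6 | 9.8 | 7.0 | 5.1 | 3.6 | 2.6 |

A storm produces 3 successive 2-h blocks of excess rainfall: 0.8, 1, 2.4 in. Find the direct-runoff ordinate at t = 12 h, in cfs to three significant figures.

By discrete convolution, Q_j = Σ (P_i / 1 in) · U_{j−i}.
At t = 12 h (j=6): Q = (0.8/1)·5.1 + (1/1)·7.0 + (2.4/1)·9.8 = 34.6 cfs.

Q ≈ 34.6 cfs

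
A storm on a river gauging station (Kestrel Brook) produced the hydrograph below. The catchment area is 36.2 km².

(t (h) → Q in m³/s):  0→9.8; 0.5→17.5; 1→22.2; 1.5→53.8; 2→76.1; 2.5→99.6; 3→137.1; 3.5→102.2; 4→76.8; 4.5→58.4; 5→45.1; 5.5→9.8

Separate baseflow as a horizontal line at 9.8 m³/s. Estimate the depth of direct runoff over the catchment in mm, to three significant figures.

Direct runoff: 0.0, 7.7, 12.4, 44.0, 66.3, 89.8, 127.3, 92.4, 67.0, 48.6, 35.3, 0.0 m³/s; ΣQ_DR = 590.8 m³/s.
V = ΣQ_DR · Δt = 590.8 × 1800 s = 1.063 × 10^6 m³.
Over A = 36.2 km², depth = V / A = 29.4 mm.

d ≈ 29.4 mm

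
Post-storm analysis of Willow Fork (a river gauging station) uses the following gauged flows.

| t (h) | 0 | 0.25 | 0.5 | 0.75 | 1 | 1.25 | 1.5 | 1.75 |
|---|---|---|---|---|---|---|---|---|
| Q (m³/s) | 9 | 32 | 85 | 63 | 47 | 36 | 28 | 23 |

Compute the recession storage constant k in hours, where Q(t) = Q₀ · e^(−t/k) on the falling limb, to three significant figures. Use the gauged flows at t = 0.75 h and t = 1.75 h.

k ≈ 0.992 h

On the falling limb, Q drops from 63 to 23 m³/s between t = 0.75 h and t = 1.75 h (Δt = 1 h).
k = −Δt / ln(Q₂/Q₁) = −1 / ln(23/63) = 0.992 h.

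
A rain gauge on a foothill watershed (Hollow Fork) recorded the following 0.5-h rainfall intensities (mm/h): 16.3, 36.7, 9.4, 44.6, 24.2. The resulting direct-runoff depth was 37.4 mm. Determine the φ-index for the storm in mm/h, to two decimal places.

Only the 4 blocks with intensity above φ contribute runoff: 16.3, 36.7, 44.6, 24.2 mm/h.
Σ(I−φ)·Δt = d  ⇒  (16.3+36.7+44.6+24.2 − 4φ)·0.5 = 37.4
φ = (121.8 − 37.4/0.5) / 4 = 11.75 mm/h.

φ ≈ 11.75 mm/h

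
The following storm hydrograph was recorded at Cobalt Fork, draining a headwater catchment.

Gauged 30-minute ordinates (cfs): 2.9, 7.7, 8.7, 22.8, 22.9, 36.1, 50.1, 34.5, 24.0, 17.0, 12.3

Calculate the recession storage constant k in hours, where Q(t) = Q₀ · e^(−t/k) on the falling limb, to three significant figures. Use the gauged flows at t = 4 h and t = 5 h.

k ≈ 1.50 h

On the falling limb, Q drops from 24.0 to 12.3 cfs between t = 4 h and t = 5 h (Δt = 1 h).
k = −Δt / ln(Q₂/Q₁) = −1 / ln(12.3/24.0) = 1.50 h.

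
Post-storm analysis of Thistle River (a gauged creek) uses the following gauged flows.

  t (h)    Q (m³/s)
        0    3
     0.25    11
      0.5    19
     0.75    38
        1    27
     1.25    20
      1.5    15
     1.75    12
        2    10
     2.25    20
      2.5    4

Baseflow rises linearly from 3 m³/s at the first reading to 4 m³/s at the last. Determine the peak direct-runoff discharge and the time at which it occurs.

Q_p = 34.70 m³/s at t = 0.75 h

Subtracting baseflow gives direct-runoff ordinates: 0.00, 7.90, 15.80, 34.70, 23.60, 16.50, 11.40, 8.30, 6.20, 16.10, 0.00 m³/s.
The maximum is 34.70 m³/s, occurring at the reading for t = 0.75 h.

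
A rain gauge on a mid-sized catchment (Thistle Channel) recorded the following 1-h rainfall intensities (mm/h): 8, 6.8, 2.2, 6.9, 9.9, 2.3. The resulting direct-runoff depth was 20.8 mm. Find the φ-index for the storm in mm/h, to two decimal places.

φ ≈ 2.70 mm/h

Only the 4 blocks with intensity above φ contribute runoff: 8, 6.8, 6.9, 9.9 mm/h.
Σ(I−φ)·Δt = d  ⇒  (8+6.8+6.9+9.9 − 4φ)·1 = 20.8
φ = (31.60 − 20.8/1) / 4 = 2.70 mm/h.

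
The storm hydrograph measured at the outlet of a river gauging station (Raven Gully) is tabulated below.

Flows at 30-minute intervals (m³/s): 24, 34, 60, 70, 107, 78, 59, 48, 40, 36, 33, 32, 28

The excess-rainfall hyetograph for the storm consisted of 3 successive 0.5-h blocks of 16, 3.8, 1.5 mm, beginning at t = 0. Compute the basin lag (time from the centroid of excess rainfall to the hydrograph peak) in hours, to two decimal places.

t_L ≈ 1.59 h

Centroid of excess rainfall: t_c = Σ P_i·t̄_i / ΣP_i = 0.4096 h (block centres at 0.25, 0.75, 1.25 h).
Hydrograph peak occurs at t = 2 h, so basin lag t_L = 2 − 0.4096 = 1.59 h.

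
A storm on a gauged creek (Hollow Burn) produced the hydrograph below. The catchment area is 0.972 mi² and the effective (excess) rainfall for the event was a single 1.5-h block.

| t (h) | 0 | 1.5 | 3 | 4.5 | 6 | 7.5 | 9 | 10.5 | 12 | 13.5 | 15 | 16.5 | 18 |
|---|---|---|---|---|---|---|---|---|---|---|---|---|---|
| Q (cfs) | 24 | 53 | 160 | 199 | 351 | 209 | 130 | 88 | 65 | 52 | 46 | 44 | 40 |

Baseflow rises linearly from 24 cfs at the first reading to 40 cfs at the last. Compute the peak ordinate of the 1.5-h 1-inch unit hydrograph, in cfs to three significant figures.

Direct runoff: 0.00, 27.67, 133.33, 171.00, 321.67, 178.33, 98.00, 54.67, 30.33, 16.00, 8.67, 5.33, 0.00 cfs; ΣQ_DR = 1045 cfs, peak = 321.67 cfs.
Runoff depth d = ΣQ_DR·Δt / A = 1045 × 5400 / (0.972 mi²) = 2.499 in.
The 1-inch UH is the DRH scaled by (1 in)/d, so U_p = 321.67 × 1/2.499 = 129 cfs.

U_p ≈ 129 cfs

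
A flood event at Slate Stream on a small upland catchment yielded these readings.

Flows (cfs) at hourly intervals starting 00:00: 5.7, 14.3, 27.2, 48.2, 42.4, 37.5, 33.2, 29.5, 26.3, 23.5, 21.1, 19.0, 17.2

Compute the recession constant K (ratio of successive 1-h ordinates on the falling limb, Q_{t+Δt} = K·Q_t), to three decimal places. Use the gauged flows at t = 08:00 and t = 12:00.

K ≈ 0.899

Using the recession-limb readings at t = 08:00 and t = 12:00: Q falls from 26.3 to 17.2 cfs over 4 intervals.
K = (Q₂/Q₁)^(1/4) = (17.2/26.3)^(1/4) = 0.899.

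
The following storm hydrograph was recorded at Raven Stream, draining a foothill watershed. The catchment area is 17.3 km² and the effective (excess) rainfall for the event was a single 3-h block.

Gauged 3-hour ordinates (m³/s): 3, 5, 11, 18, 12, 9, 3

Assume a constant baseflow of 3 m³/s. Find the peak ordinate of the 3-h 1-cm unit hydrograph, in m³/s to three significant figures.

U_p ≈ 6.01 m³/s

Direct runoff: 0.0, 2.0, 8.0, 15.0, 9.0, 6.0, 0.0 m³/s; ΣQ_DR = 40.00 m³/s, peak = 15.0 m³/s.
Runoff depth d = ΣQ_DR·Δt / A = 40.00 × 10800 / (17.3 km²) = 24.97 mm.
The 1-cm UH is the DRH scaled by (10 mm)/d, so U_p = 15.0 × 10/24.97 = 6.01 m³/s.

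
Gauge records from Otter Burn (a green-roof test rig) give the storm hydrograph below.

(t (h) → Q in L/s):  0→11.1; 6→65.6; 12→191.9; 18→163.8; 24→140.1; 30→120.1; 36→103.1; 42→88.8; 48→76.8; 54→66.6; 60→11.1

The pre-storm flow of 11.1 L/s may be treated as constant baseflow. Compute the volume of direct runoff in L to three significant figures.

V ≈ 1.98 × 10^7 L

Direct-runoff ordinates (Q − Q_b): 0.0, 54.5, 180.8, 152.7, 129.0, 109.0, 92.0, 77.7, 65.7, 55.5, 0.0 L/s.
ΣQ_DR = 916.9 L/s.
With Δt = 6 h = 21600 s, V = ΣQ_DR · Δt = 916.9 × 21600 = 1.98 × 10^7 L.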